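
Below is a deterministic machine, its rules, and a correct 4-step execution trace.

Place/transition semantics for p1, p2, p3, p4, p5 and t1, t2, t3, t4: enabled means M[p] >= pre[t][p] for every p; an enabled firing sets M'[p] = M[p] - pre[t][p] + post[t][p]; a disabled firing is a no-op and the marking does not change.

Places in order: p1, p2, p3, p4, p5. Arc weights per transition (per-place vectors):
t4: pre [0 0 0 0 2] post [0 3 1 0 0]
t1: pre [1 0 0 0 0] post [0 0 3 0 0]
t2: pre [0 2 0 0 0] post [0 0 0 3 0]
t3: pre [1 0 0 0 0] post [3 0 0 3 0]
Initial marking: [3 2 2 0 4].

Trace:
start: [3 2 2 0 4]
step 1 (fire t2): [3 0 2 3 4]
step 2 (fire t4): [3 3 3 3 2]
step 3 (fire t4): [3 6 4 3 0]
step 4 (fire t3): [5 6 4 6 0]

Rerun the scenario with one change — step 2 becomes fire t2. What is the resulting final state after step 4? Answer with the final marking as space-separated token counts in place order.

(re-executing from step 2 with the substitution; state before step 2: [3 0 2 3 4])
step 2 (fire t2): [3 0 2 3 4]
step 3 (fire t4): [3 3 3 3 2]
step 4 (fire t3): [5 3 3 6 2]

5 3 3 6 2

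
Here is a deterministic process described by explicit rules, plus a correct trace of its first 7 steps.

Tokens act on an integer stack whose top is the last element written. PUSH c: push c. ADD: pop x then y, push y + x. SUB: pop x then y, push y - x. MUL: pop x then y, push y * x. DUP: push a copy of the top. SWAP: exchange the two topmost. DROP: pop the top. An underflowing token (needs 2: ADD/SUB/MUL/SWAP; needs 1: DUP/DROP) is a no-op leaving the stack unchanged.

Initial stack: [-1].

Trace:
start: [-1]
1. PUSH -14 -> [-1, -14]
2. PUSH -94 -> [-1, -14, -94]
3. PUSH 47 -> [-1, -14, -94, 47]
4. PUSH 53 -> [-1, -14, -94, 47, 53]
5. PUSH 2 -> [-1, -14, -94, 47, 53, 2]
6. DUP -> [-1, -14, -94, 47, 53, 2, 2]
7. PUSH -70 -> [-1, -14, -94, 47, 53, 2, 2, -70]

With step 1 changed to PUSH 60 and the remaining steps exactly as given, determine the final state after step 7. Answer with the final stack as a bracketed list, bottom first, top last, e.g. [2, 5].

(re-executing from step 1 with the substitution; state before step 1: [-1])
1. PUSH 60 -> [-1, 60]
2. PUSH -94 -> [-1, 60, -94]
3. PUSH 47 -> [-1, 60, -94, 47]
4. PUSH 53 -> [-1, 60, -94, 47, 53]
5. PUSH 2 -> [-1, 60, -94, 47, 53, 2]
6. DUP -> [-1, 60, -94, 47, 53, 2, 2]
7. PUSH -70 -> [-1, 60, -94, 47, 53, 2, 2, -70]

[-1, 60, -94, 47, 53, 2, 2, -70]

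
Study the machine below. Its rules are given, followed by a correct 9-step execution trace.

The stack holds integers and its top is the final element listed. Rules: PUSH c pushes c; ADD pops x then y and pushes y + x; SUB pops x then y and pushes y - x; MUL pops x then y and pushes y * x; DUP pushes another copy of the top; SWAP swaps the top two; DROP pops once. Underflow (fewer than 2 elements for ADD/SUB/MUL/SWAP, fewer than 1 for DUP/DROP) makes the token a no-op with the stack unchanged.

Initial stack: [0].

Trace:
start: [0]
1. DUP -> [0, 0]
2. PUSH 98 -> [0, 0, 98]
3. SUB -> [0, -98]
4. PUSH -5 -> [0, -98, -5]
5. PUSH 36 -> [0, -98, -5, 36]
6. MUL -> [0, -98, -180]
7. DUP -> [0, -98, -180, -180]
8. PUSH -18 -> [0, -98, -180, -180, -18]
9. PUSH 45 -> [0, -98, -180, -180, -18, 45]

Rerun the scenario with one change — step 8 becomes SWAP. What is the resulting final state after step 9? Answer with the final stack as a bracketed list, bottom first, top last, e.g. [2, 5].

[0, -98, -180, -180, 45]

(re-executing from step 8 with the substitution; state before step 8: [0, -98, -180, -180])
8. SWAP -> [0, -98, -180, -180]
9. PUSH 45 -> [0, -98, -180, -180, 45]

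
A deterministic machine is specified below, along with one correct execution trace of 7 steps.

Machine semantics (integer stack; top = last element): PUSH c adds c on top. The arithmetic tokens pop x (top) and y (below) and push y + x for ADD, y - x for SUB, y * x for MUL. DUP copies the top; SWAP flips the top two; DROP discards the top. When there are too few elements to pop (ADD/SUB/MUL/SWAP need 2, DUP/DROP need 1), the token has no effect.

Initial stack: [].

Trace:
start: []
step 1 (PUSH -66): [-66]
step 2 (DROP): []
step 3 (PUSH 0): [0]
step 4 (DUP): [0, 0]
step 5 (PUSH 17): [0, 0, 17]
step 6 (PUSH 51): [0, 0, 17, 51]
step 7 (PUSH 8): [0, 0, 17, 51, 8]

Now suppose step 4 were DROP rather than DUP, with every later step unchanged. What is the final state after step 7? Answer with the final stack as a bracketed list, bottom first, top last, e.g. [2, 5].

[17, 51, 8]

(re-executing from step 4 with the substitution; state before step 4: [0])
step 4 (DROP): []
step 5 (PUSH 17): [17]
step 6 (PUSH 51): [17, 51]
step 7 (PUSH 8): [17, 51, 8]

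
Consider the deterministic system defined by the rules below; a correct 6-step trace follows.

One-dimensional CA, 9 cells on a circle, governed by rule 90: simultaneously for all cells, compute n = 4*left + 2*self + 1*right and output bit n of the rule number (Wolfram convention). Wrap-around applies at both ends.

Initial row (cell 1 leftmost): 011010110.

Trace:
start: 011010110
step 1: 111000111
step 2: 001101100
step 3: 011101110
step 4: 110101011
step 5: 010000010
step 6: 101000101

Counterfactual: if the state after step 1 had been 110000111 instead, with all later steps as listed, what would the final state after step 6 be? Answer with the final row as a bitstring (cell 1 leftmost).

state after step 1 := 110000111
step 2: 011001100
step 3: 111111110
step 4: 100000010
step 5: 010000100
step 6: 101001010

101001010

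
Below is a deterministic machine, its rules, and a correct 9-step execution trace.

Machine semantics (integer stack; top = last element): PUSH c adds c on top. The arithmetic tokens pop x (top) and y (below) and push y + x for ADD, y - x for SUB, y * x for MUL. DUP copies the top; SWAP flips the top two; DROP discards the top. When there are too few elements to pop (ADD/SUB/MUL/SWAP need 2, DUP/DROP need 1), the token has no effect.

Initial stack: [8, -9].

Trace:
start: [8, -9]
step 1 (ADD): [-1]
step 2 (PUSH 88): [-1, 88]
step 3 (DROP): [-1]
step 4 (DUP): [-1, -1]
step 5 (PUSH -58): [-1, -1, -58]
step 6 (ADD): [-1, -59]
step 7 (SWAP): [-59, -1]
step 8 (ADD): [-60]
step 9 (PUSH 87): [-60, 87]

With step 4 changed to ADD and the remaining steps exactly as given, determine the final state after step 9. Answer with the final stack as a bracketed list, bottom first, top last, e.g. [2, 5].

[-59, 87]

(re-executing from step 4 with the substitution; state before step 4: [-1])
step 4 (ADD): [-1]
step 5 (PUSH -58): [-1, -58]
step 6 (ADD): [-59]
step 7 (SWAP): [-59]
step 8 (ADD): [-59]
step 9 (PUSH 87): [-59, 87]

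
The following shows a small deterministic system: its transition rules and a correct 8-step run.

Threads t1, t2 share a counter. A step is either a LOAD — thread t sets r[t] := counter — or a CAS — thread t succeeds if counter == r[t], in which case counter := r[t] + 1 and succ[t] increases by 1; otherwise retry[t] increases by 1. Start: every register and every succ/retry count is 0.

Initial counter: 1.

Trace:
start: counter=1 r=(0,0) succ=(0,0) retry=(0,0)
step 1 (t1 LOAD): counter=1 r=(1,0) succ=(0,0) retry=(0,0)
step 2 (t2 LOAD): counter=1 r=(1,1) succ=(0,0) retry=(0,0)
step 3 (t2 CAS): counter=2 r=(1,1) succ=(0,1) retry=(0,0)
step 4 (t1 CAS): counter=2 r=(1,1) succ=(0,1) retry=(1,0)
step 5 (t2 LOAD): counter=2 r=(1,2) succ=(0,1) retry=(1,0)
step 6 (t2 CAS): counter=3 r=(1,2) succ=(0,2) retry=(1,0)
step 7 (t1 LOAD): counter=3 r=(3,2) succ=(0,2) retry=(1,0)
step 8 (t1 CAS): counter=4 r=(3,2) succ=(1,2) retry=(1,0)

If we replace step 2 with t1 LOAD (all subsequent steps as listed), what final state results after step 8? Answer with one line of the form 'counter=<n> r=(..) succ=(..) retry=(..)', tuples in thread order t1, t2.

(re-executing from step 2 with the substitution; state before step 2: counter=1 r=(1,0) succ=(0,0) retry=(0,0))
step 2 (t1 LOAD): counter=1 r=(1,0) succ=(0,0) retry=(0,0)
step 3 (t2 CAS): counter=1 r=(1,0) succ=(0,0) retry=(0,1)
step 4 (t1 CAS): counter=2 r=(1,0) succ=(1,0) retry=(0,1)
step 5 (t2 LOAD): counter=2 r=(1,2) succ=(1,0) retry=(0,1)
step 6 (t2 CAS): counter=3 r=(1,2) succ=(1,1) retry=(0,1)
step 7 (t1 LOAD): counter=3 r=(3,2) succ=(1,1) retry=(0,1)
step 8 (t1 CAS): counter=4 r=(3,2) succ=(2,1) retry=(0,1)

counter=4 r=(3,2) succ=(2,1) retry=(0,1)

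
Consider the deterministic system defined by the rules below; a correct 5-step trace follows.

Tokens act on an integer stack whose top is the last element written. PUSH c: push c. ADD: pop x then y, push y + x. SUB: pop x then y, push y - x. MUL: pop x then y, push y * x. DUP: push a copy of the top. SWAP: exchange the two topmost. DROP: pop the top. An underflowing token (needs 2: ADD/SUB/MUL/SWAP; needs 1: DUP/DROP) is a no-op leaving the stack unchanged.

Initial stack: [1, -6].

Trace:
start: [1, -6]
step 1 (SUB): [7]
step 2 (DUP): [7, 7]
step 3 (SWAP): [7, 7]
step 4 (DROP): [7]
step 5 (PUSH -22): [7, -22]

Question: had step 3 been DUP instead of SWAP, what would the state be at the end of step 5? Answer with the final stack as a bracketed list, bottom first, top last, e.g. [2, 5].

(re-executing from step 3 with the substitution; state before step 3: [7, 7])
step 3 (DUP): [7, 7, 7]
step 4 (DROP): [7, 7]
step 5 (PUSH -22): [7, 7, -22]

[7, 7, -22]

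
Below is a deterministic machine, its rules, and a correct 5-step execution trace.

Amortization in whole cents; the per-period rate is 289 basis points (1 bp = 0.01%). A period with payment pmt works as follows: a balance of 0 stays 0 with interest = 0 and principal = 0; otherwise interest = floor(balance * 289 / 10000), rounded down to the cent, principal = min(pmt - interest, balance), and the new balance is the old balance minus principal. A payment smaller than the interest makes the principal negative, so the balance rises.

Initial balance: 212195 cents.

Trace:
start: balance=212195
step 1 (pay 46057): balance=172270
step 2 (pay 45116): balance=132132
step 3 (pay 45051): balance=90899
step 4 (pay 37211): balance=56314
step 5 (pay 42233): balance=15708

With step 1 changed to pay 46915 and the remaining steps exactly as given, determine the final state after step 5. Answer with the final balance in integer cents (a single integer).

(re-executing from step 1 with the substitution; state before step 1: balance=212195)
step 1 (pay 46915): balance=171412
step 2 (pay 45116): balance=131249
step 3 (pay 45051): balance=89991
step 4 (pay 37211): balance=55380
step 5 (pay 42233): balance=14747

14747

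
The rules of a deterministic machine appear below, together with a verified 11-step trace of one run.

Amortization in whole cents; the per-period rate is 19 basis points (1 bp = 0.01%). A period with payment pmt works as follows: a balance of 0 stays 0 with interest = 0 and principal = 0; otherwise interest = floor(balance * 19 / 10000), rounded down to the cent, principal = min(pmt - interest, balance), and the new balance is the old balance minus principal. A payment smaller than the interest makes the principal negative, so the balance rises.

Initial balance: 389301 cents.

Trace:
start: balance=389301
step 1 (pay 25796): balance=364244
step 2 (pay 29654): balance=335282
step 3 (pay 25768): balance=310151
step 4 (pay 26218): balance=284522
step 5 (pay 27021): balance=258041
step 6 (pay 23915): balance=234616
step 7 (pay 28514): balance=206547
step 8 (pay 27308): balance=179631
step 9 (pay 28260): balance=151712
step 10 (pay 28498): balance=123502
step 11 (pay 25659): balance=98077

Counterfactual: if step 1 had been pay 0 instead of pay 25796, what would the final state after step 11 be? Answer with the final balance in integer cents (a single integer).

(re-executing from step 1 with the substitution; state before step 1: balance=389301)
step 1 (pay 0): balance=390040
step 2 (pay 29654): balance=361127
step 3 (pay 25768): balance=336045
step 4 (pay 26218): balance=310465
step 5 (pay 27021): balance=284033
step 6 (pay 23915): balance=260657
step 7 (pay 28514): balance=232638
step 8 (pay 27308): balance=205772
step 9 (pay 28260): balance=177902
step 10 (pay 28498): balance=149742
step 11 (pay 25659): balance=124367

124367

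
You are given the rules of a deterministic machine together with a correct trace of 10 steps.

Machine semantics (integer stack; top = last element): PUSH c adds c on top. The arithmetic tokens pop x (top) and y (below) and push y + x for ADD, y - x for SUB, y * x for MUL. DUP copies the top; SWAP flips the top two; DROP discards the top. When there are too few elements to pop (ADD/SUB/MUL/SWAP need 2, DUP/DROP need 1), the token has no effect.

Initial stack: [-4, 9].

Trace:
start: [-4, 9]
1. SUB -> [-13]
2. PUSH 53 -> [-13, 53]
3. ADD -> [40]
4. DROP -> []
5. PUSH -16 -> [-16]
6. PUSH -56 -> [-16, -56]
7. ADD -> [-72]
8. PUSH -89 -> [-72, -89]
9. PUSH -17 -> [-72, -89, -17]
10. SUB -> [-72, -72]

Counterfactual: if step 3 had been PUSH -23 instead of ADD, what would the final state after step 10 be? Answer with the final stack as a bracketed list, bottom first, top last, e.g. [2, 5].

[-13, 53, -72, -72]

(re-executing from step 3 with the substitution; state before step 3: [-13, 53])
3. PUSH -23 -> [-13, 53, -23]
4. DROP -> [-13, 53]
5. PUSH -16 -> [-13, 53, -16]
6. PUSH -56 -> [-13, 53, -16, -56]
7. ADD -> [-13, 53, -72]
8. PUSH -89 -> [-13, 53, -72, -89]
9. PUSH -17 -> [-13, 53, -72, -89, -17]
10. SUB -> [-13, 53, -72, -72]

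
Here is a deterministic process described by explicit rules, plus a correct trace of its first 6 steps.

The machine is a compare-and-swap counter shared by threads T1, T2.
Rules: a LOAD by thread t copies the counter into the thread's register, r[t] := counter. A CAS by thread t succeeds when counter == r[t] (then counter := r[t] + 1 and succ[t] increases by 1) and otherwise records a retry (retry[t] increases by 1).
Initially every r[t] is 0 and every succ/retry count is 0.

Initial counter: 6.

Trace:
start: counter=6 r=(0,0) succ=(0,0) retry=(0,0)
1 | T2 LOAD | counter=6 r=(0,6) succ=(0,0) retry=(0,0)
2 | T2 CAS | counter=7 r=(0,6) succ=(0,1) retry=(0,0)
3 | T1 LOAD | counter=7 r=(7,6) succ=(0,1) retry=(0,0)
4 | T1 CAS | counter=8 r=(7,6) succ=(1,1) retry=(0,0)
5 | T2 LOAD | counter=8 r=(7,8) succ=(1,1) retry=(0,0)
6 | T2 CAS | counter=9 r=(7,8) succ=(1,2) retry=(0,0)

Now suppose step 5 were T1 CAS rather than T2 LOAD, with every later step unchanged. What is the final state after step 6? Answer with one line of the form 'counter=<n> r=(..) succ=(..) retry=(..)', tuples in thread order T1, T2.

(re-executing from step 5 with the substitution; state before step 5: counter=8 r=(7,6) succ=(1,1) retry=(0,0))
5 | T1 CAS | counter=8 r=(7,6) succ=(1,1) retry=(1,0)
6 | T2 CAS | counter=8 r=(7,6) succ=(1,1) retry=(1,1)

counter=8 r=(7,6) succ=(1,1) retry=(1,1)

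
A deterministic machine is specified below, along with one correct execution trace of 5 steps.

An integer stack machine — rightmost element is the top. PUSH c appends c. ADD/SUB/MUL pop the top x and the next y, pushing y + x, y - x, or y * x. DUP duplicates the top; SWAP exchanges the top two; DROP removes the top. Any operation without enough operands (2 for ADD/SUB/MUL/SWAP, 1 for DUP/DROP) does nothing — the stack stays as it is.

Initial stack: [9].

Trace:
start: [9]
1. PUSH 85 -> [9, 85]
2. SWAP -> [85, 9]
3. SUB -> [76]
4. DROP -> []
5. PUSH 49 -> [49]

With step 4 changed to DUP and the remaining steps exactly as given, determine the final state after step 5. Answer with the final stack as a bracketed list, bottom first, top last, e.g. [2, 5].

(re-executing from step 4 with the substitution; state before step 4: [76])
4. DUP -> [76, 76]
5. PUSH 49 -> [76, 76, 49]

[76, 76, 49]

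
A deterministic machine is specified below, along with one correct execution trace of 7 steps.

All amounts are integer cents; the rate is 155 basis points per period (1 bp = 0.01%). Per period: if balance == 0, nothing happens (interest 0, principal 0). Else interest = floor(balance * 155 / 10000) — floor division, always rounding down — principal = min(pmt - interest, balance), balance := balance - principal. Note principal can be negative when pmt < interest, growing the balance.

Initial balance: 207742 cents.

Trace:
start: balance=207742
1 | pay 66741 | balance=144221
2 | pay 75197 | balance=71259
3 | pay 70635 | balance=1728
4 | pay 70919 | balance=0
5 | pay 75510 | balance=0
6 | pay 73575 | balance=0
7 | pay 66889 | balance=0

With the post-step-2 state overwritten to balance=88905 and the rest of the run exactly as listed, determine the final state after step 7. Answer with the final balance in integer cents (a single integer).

state after step 2 := balance=88905
3 | pay 70635 | balance=19648
4 | pay 70919 | balance=0
5 | pay 75510 | balance=0
6 | pay 73575 | balance=0
7 | pay 66889 | balance=0

0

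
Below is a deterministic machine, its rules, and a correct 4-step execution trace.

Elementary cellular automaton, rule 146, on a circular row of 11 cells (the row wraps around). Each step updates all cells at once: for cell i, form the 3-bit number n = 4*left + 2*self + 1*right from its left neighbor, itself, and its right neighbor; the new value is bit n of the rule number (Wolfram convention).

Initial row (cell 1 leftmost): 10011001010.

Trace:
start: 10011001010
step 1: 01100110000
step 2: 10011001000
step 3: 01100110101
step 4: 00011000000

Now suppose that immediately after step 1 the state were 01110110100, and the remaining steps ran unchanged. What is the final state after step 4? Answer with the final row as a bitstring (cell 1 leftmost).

00101001010

state after step 1 := 01110110100
step 2: 10100000010
step 3: 00010000100
step 4: 00101001010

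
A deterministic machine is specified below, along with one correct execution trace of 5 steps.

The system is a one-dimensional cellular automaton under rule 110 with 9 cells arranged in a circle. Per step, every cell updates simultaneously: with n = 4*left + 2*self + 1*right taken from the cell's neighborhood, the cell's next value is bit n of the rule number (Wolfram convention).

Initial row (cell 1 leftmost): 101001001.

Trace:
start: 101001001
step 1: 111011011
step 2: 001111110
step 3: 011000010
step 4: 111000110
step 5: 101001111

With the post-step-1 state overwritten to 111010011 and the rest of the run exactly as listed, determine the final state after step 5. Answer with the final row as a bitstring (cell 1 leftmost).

state after step 1 := 111010011
step 2: 001110110
step 3: 011011110
step 4: 111110010
step 5: 100010111

100010111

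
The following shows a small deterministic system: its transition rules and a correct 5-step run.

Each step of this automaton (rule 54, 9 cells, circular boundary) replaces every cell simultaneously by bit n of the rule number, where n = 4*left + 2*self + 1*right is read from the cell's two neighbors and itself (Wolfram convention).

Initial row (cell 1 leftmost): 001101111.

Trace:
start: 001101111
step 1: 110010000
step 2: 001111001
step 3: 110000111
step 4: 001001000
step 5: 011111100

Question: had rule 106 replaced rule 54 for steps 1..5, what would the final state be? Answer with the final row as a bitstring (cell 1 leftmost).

(re-executing steps 1..5 under rule 106; state before step 1: 001101111)
step 1: 011111001
step 2: 110001010
step 3: 110010101
step 4: 010101011
step 5: 101010111

101010111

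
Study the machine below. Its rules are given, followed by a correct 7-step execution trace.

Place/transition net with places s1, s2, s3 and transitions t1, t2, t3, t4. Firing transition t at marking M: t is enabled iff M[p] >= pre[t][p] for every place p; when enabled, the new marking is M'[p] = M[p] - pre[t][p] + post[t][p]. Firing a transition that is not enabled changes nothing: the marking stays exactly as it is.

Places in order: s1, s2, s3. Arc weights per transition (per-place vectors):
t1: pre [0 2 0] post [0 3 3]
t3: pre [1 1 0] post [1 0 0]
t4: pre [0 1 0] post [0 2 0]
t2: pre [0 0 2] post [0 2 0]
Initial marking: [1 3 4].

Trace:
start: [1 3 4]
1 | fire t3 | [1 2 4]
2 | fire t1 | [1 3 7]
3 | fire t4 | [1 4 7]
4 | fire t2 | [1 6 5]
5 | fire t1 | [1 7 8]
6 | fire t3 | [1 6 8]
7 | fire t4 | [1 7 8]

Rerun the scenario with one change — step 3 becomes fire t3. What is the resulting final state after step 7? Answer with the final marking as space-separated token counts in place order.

1 5 8

(re-executing from step 3 with the substitution; state before step 3: [1 3 7])
3 | fire t3 | [1 2 7]
4 | fire t2 | [1 4 5]
5 | fire t1 | [1 5 8]
6 | fire t3 | [1 4 8]
7 | fire t4 | [1 5 8]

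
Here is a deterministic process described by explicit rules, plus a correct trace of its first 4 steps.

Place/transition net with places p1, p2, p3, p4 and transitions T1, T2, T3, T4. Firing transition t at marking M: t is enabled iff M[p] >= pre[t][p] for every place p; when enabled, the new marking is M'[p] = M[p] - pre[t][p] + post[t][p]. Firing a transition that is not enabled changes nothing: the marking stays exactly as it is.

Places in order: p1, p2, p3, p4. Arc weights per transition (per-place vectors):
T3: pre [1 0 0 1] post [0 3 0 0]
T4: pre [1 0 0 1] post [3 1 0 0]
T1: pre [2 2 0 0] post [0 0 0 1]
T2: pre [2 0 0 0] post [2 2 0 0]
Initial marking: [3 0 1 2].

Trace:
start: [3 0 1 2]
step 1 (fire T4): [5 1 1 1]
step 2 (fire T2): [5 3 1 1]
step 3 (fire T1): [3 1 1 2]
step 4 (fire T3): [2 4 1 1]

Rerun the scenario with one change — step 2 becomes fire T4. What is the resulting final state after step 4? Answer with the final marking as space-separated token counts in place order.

4 3 1 0

(re-executing from step 2 with the substitution; state before step 2: [5 1 1 1])
step 2 (fire T4): [7 2 1 0]
step 3 (fire T1): [5 0 1 1]
step 4 (fire T3): [4 3 1 0]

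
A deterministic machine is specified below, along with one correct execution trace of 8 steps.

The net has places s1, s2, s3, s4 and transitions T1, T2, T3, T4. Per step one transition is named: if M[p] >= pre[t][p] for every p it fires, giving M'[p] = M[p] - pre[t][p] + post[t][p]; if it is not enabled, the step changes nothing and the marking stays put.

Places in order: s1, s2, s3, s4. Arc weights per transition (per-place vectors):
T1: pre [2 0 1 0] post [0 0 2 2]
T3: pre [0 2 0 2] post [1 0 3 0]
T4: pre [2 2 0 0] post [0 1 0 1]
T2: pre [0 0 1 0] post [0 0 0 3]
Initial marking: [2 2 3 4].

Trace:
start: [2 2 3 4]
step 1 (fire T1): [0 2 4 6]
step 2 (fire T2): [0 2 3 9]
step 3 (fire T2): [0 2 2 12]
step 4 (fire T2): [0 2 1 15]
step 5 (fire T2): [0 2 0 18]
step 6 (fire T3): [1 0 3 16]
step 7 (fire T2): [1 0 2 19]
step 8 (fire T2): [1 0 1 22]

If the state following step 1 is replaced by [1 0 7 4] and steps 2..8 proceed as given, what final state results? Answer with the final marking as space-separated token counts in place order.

1 0 1 22

state after step 1 := [1 0 7 4]
step 2 (fire T2): [1 0 6 7]
step 3 (fire T2): [1 0 5 10]
step 4 (fire T2): [1 0 4 13]
step 5 (fire T2): [1 0 3 16]
step 6 (fire T3): [1 0 3 16]
step 7 (fire T2): [1 0 2 19]
step 8 (fire T2): [1 0 1 22]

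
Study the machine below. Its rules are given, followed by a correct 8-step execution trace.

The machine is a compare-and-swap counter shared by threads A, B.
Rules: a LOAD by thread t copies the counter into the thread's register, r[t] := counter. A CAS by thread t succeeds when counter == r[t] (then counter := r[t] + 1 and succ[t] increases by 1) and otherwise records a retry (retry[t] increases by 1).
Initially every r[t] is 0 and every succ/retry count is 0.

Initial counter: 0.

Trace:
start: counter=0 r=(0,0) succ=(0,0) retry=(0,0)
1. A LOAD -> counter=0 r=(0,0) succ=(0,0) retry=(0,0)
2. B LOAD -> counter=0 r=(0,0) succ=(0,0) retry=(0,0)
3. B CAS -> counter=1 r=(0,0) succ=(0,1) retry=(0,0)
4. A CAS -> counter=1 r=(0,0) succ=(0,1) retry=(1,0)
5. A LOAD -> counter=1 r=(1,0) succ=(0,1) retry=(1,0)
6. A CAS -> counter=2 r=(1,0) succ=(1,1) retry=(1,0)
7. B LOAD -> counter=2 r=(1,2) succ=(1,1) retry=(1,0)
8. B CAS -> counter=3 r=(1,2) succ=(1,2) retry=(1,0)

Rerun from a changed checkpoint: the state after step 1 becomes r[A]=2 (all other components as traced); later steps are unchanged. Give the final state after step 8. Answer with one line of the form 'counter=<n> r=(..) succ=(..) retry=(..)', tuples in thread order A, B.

state after step 1 := counter=0 r=(2,0) succ=(0,0) retry=(0,0)
2. B LOAD -> counter=0 r=(2,0) succ=(0,0) retry=(0,0)
3. B CAS -> counter=1 r=(2,0) succ=(0,1) retry=(0,0)
4. A CAS -> counter=1 r=(2,0) succ=(0,1) retry=(1,0)
5. A LOAD -> counter=1 r=(1,0) succ=(0,1) retry=(1,0)
6. A CAS -> counter=2 r=(1,0) succ=(1,1) retry=(1,0)
7. B LOAD -> counter=2 r=(1,2) succ=(1,1) retry=(1,0)
8. B CAS -> counter=3 r=(1,2) succ=(1,2) retry=(1,0)

counter=3 r=(1,2) succ=(1,2) retry=(1,0)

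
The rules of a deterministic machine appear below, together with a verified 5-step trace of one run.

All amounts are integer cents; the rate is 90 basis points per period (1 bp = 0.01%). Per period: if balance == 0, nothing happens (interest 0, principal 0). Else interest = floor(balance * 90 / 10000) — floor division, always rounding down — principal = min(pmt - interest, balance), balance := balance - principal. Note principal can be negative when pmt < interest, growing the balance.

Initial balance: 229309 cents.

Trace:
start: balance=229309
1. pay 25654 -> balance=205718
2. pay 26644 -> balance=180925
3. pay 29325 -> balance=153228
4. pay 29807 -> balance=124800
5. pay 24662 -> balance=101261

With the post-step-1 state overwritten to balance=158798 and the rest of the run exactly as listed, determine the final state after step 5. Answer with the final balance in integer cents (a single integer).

52629

state after step 1 := balance=158798
2. pay 26644 -> balance=133583
3. pay 29325 -> balance=105460
4. pay 29807 -> balance=76602
5. pay 24662 -> balance=52629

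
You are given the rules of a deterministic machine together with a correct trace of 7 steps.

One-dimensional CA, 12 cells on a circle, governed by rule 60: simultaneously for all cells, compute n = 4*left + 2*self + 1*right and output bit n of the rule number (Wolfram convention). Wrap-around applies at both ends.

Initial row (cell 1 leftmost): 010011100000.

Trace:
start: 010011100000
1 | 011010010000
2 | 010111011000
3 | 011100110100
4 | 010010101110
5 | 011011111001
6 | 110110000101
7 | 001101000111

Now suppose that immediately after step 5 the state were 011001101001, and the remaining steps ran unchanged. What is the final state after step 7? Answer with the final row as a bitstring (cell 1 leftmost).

state after step 5 := 011001101001
6 | 110101011101
7 | 001111110011

001111110011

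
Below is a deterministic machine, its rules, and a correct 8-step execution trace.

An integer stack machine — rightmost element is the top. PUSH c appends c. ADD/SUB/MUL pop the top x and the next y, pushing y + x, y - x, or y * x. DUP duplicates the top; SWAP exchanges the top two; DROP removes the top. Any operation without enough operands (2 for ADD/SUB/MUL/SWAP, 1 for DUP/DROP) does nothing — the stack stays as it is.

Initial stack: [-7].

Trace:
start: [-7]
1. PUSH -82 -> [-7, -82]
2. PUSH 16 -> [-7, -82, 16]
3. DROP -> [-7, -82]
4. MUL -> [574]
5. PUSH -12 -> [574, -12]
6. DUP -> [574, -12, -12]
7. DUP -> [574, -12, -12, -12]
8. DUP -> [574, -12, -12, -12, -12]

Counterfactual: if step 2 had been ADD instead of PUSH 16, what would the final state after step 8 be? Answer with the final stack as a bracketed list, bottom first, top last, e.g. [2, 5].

[-12, -12, -12, -12]

(re-executing from step 2 with the substitution; state before step 2: [-7, -82])
2. ADD -> [-89]
3. DROP -> []
4. MUL -> []
5. PUSH -12 -> [-12]
6. DUP -> [-12, -12]
7. DUP -> [-12, -12, -12]
8. DUP -> [-12, -12, -12, -12]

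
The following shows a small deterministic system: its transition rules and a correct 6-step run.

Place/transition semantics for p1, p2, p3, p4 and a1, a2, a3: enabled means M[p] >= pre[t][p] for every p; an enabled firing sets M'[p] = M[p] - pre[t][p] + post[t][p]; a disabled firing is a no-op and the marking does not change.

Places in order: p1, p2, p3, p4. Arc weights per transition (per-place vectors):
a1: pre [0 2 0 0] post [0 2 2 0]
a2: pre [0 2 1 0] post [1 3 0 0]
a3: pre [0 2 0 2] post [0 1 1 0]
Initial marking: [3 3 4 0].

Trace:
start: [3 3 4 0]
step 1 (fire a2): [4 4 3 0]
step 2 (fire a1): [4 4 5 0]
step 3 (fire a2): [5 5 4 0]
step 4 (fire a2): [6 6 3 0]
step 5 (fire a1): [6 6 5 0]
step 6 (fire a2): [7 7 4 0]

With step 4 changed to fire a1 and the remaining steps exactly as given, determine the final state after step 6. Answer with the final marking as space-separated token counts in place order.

6 6 7 0

(re-executing from step 4 with the substitution; state before step 4: [5 5 4 0])
step 4 (fire a1): [5 5 6 0]
step 5 (fire a1): [5 5 8 0]
step 6 (fire a2): [6 6 7 0]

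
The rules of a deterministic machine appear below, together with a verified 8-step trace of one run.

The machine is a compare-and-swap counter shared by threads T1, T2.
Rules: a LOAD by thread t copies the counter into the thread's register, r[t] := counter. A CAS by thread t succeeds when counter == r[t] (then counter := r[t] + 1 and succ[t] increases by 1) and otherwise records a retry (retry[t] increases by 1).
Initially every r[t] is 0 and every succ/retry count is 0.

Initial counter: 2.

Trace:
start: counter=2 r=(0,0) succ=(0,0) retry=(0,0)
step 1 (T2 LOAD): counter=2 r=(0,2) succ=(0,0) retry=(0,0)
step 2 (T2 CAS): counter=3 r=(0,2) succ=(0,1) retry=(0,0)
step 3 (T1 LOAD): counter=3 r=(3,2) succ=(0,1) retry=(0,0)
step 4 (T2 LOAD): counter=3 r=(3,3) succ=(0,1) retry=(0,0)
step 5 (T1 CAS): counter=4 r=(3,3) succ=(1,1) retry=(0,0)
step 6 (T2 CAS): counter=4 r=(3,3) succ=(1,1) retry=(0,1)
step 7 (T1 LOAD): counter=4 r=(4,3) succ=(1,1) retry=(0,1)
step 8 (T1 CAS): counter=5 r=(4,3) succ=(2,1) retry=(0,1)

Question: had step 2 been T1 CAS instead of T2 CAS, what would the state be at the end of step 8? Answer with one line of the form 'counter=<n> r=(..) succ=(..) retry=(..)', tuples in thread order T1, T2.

(re-executing from step 2 with the substitution; state before step 2: counter=2 r=(0,2) succ=(0,0) retry=(0,0))
step 2 (T1 CAS): counter=2 r=(0,2) succ=(0,0) retry=(1,0)
step 3 (T1 LOAD): counter=2 r=(2,2) succ=(0,0) retry=(1,0)
step 4 (T2 LOAD): counter=2 r=(2,2) succ=(0,0) retry=(1,0)
step 5 (T1 CAS): counter=3 r=(2,2) succ=(1,0) retry=(1,0)
step 6 (T2 CAS): counter=3 r=(2,2) succ=(1,0) retry=(1,1)
step 7 (T1 LOAD): counter=3 r=(3,2) succ=(1,0) retry=(1,1)
step 8 (T1 CAS): counter=4 r=(3,2) succ=(2,0) retry=(1,1)

counter=4 r=(3,2) succ=(2,0) retry=(1,1)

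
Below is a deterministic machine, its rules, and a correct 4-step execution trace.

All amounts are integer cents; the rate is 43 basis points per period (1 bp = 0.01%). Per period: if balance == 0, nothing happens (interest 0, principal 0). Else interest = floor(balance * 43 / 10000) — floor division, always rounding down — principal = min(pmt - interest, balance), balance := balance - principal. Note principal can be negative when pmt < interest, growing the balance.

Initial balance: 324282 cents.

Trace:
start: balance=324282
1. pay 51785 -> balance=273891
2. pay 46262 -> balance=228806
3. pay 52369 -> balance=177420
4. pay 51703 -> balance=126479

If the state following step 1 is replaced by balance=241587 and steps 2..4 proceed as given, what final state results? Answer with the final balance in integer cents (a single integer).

93757

state after step 1 := balance=241587
2. pay 46262 -> balance=196363
3. pay 52369 -> balance=144838
4. pay 51703 -> balance=93757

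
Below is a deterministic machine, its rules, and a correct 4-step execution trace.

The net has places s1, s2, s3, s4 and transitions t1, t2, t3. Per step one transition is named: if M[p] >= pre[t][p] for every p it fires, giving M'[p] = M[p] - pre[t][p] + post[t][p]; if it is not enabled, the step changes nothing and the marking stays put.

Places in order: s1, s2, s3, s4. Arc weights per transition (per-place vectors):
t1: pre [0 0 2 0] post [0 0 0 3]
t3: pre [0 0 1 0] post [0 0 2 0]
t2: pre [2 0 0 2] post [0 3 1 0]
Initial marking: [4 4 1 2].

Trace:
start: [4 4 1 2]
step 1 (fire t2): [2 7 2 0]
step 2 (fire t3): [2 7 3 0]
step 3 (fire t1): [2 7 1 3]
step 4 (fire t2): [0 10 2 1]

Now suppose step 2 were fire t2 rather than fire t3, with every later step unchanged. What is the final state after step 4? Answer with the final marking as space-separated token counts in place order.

0 10 1 1

(re-executing from step 2 with the substitution; state before step 2: [2 7 2 0])
step 2 (fire t2): [2 7 2 0]
step 3 (fire t1): [2 7 0 3]
step 4 (fire t2): [0 10 1 1]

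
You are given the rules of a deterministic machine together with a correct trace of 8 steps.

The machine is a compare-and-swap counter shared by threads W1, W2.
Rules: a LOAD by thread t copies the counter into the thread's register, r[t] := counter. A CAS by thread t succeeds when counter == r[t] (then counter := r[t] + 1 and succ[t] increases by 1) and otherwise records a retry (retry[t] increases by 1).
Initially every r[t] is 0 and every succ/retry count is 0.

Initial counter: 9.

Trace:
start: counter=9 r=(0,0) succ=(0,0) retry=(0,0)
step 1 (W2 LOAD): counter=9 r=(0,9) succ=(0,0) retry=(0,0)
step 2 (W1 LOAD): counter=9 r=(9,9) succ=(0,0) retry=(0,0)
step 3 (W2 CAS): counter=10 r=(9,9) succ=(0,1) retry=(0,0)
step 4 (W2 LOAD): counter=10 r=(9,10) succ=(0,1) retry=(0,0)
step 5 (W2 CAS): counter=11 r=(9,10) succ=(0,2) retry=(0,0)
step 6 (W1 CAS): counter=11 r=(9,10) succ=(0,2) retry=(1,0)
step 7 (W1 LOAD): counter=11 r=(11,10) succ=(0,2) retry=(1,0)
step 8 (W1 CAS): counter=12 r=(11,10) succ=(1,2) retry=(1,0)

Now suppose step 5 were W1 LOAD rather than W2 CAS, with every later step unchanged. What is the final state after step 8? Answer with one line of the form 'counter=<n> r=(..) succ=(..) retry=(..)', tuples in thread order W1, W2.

(re-executing from step 5 with the substitution; state before step 5: counter=10 r=(9,10) succ=(0,1) retry=(0,0))
step 5 (W1 LOAD): counter=10 r=(10,10) succ=(0,1) retry=(0,0)
step 6 (W1 CAS): counter=11 r=(10,10) succ=(1,1) retry=(0,0)
step 7 (W1 LOAD): counter=11 r=(11,10) succ=(1,1) retry=(0,0)
step 8 (W1 CAS): counter=12 r=(11,10) succ=(2,1) retry=(0,0)

counter=12 r=(11,10) succ=(2,1) retry=(0,0)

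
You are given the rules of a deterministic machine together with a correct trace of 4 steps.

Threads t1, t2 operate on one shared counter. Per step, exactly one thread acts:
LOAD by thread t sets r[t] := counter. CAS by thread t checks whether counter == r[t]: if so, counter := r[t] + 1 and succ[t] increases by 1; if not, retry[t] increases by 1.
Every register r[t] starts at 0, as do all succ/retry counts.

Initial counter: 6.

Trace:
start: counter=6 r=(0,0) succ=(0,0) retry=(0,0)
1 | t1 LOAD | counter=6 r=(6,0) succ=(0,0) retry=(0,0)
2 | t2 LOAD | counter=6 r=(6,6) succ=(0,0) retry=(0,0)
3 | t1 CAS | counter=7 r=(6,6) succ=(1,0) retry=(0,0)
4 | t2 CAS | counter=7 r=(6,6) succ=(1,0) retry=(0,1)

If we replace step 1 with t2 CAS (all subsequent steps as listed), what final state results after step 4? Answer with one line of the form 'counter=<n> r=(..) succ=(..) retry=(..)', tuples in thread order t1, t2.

counter=7 r=(0,6) succ=(0,1) retry=(1,1)

(re-executing from step 1 with the substitution; state before step 1: counter=6 r=(0,0) succ=(0,0) retry=(0,0))
1 | t2 CAS | counter=6 r=(0,0) succ=(0,0) retry=(0,1)
2 | t2 LOAD | counter=6 r=(0,6) succ=(0,0) retry=(0,1)
3 | t1 CAS | counter=6 r=(0,6) succ=(0,0) retry=(1,1)
4 | t2 CAS | counter=7 r=(0,6) succ=(0,1) retry=(1,1)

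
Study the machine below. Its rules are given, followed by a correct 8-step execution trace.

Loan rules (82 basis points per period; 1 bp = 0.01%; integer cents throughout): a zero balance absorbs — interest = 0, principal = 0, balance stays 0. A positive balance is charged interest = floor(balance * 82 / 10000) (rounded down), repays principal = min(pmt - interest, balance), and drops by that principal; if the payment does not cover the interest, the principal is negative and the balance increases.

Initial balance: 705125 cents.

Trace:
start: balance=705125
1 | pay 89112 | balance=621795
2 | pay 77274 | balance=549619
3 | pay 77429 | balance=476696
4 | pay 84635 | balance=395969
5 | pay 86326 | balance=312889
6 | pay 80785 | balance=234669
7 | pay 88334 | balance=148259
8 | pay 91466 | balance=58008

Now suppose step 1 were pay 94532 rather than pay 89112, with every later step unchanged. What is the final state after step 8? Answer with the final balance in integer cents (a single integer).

52272

(re-executing from step 1 with the substitution; state before step 1: balance=705125)
1 | pay 94532 | balance=616375
2 | pay 77274 | balance=544155
3 | pay 77429 | balance=471188
4 | pay 84635 | balance=390416
5 | pay 86326 | balance=307291
6 | pay 80785 | balance=229025
7 | pay 88334 | balance=142569
8 | pay 91466 | balance=52272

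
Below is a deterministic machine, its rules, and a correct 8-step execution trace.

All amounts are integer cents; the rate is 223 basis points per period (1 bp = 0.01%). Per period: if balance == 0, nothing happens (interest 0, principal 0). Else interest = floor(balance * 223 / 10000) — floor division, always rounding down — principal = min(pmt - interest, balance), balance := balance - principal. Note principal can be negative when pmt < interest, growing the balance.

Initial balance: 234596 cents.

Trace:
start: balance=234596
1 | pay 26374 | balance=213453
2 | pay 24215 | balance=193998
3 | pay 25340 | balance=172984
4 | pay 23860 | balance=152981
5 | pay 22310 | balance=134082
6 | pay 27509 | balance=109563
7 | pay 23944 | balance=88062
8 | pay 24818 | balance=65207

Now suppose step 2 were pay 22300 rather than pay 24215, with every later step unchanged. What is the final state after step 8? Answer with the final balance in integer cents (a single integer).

67392

(re-executing from step 2 with the substitution; state before step 2: balance=213453)
2 | pay 22300 | balance=195913
3 | pay 25340 | balance=174941
4 | pay 23860 | balance=154982
5 | pay 22310 | balance=136128
6 | pay 27509 | balance=111654
7 | pay 23944 | balance=90199
8 | pay 24818 | balance=67392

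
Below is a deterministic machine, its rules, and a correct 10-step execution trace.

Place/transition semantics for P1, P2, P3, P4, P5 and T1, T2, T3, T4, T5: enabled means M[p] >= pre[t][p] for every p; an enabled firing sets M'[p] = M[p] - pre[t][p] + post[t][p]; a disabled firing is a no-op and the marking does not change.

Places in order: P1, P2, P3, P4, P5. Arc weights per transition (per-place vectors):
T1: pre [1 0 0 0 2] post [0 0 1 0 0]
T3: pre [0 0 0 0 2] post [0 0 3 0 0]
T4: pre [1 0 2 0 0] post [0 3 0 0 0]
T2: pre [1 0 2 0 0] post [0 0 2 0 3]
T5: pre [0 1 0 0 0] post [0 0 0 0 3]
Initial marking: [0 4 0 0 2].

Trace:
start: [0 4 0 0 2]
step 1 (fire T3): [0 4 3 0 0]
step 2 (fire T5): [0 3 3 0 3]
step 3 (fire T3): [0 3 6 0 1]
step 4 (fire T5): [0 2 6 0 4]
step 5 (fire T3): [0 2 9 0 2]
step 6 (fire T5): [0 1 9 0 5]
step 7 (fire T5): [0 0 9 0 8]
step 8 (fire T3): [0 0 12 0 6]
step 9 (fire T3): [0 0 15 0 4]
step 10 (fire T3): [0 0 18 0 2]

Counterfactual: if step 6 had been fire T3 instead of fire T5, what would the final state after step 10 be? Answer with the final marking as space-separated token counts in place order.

0 1 15 0 1

(re-executing from step 6 with the substitution; state before step 6: [0 2 9 0 2])
step 6 (fire T3): [0 2 12 0 0]
step 7 (fire T5): [0 1 12 0 3]
step 8 (fire T3): [0 1 15 0 1]
step 9 (fire T3): [0 1 15 0 1]
step 10 (fire T3): [0 1 15 0 1]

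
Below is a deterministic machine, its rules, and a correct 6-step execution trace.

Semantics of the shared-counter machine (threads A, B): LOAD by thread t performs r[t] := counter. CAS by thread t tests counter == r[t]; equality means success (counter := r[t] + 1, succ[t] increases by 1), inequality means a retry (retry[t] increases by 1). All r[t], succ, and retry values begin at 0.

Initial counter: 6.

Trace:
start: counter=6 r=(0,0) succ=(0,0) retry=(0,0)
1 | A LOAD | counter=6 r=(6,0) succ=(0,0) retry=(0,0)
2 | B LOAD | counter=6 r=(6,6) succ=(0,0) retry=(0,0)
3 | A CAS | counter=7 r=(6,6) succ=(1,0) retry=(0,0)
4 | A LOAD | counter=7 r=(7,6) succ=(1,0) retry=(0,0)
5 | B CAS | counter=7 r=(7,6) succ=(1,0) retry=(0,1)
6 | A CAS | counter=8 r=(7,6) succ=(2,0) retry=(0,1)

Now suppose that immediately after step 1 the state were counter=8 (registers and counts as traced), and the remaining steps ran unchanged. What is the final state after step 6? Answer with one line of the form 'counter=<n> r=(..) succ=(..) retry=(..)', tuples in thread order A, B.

counter=9 r=(8,8) succ=(0,1) retry=(2,0)

state after step 1 := counter=8 r=(6,0) succ=(0,0) retry=(0,0)
2 | B LOAD | counter=8 r=(6,8) succ=(0,0) retry=(0,0)
3 | A CAS | counter=8 r=(6,8) succ=(0,0) retry=(1,0)
4 | A LOAD | counter=8 r=(8,8) succ=(0,0) retry=(1,0)
5 | B CAS | counter=9 r=(8,8) succ=(0,1) retry=(1,0)
6 | A CAS | counter=9 r=(8,8) succ=(0,1) retry=(2,0)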